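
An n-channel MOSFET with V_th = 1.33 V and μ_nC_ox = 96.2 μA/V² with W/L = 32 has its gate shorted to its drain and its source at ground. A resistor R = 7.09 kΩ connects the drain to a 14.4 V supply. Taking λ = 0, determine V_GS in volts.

With gate tied to drain, V_GS = V_DS ≥ V_GS − V_th, so the device is in saturation.
k_n = μ_nC_ox · (W/L) = 3.078 mA/V².
KCL at the drain: ½ k_n (V_GS − V_th)² = (V_DD − V_GS)/R.
Let x = V_GS − 1.33. Then 10.9 x² + x − 13.07 = 0, giving x = 1.05 V (positive root), so V_GS = 2.38 V.
I_D = (V_DD − V_GS)/R = (14.4 − 2.38) / 7.09 = 1.7 mA.

V_GS = 2.38 V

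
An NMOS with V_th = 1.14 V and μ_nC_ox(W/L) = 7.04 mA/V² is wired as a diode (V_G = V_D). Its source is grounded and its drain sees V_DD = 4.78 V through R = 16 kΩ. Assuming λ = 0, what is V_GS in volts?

V_GS = 1.39 V

With gate tied to drain, V_GS = V_DS ≥ V_GS − V_th, so the device is in saturation.
KCL at the drain: ½ k_n (V_GS − V_th)² = (V_DD − V_GS)/R.
Let x = V_GS − 1.14. Then 56.3 x² + x − 3.64 = 0, giving x = 0.246 V (positive root), so V_GS = 1.39 V.
I_D = (V_DD − V_GS)/R = (4.78 − 1.39) / 16 = 0.212 mA.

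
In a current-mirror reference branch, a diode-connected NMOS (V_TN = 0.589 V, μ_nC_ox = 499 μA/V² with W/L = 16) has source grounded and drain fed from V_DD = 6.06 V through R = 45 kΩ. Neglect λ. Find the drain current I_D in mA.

I_D = 0.118 mA

With gate tied to drain, V_GS = V_DS ≥ V_GS − V_TN, so the device is in saturation.
k_n = μ_nC_ox · (W/L) = 7.984 mA/V².
KCL at the drain: ½ k_n (V_GS − V_TN)² = (V_DD − V_GS)/R.
Let x = V_GS − 0.589. Then 180 x² + x − 5.471 = 0, giving x = 0.172 V (positive root), so V_GS = 0.761 V.
I_D = (V_DD − V_GS)/R = (6.06 − 0.761) / 45 = 0.118 mA.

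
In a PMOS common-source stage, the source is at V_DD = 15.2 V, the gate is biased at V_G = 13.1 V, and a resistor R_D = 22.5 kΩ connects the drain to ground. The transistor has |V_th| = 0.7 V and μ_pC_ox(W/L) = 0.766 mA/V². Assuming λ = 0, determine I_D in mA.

I_D = 0.637 mA

V_SG = V_DD − V_G = 15.2 − 13.1 = 2.1 V, so V_ov = 2.1 − 0.7 = 1.4 V.
Assume saturation: I_D = ½ k_p V_ov² = 0.5 × 0.766 × 1.4² = 0.751 mA, giving V_SD = V_DD − I_D R_D = 15.2 − 0.751 × 22.5 = -1.69 V.
But -1.69 V < V_ov = 1.4 V, so the device is actually in triode.
In triode I_D = k_p[V_ov V_SD − ½ V_SD²] and I_D = (V_DD − V_SD)/R_D. Equating: 8.62 V_SD² − 25.13 V_SD + 15.2 = 0, giving V_SD = 0.856 V (the root below V_ov).
I_D = (15.2 − 0.856) / 22.5 = 0.637 mA.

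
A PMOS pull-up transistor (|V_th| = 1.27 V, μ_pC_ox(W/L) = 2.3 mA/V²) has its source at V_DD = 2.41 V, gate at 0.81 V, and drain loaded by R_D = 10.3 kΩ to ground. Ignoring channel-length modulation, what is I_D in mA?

I_D = 0.125 mA

V_SG = V_DD − V_G = 2.41 − 0.81 = 1.6 V, so V_ov = 1.6 − 1.27 = 0.33 V.
Assume saturation: I_D = ½ k_p V_ov² = 0.5 × 2.3 × 0.33² = 0.125 mA, giving V_SD = V_DD − I_D R_D = 2.41 − 0.125 × 10.3 = 1.12 V.
V_SD = 1.12 V ≥ V_ov = 0.33 V, confirming saturation.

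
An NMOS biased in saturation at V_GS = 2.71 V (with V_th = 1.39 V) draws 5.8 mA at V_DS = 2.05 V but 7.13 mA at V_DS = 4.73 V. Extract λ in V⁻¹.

With V_GS fixed, I_D ∝ (1 + λ V_DS) in saturation, so I_D2/I_D1 = (1 + λ V_DS2)/(1 + λ V_DS1).
7.13/5.8 = 1.229 = (1 + 4.73 λ)/(1 + 2.05 λ).
Solving: λ (I_D1 V_DS2 − I_D2 V_DS1) = I_D2 − I_D1, so λ = (7.13 − 5.8) / (5.8 × 4.73 − 7.13 × 2.05) = 1.33 / 12.8 = 0.104 V⁻¹.

λ = 0.104 V⁻¹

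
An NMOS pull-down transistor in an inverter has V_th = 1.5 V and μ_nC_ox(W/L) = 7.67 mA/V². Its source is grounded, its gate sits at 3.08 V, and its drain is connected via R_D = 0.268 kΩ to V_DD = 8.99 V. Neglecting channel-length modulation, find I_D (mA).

V_GS = V_G = 3.08 V, so V_ov = 3.08 − 1.5 = 1.58 V.
Assume saturation: I_D = ½ k_n V_ov² = 0.5 × 7.67 × 1.58² = 9.57 mA, giving V_DS = V_DD − I_D R_D = 8.99 − 9.57 × 0.268 = 6.42 V.
V_DS = 6.42 V ≥ V_ov = 1.58 V, confirming saturation.

I_D = 9.57 mA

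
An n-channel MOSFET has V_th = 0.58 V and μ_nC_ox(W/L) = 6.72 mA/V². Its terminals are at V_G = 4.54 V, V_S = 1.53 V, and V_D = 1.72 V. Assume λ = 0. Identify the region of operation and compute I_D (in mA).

V_GS = V_G − V_S = 4.54 − 1.53 = 3.01 V; V_DS = V_D − V_S = 1.72 − 1.53 = 0.19 V.
V_ov = V_GS − V_th = 3.01 − 0.58 = 2.43 V.
Since V_DS = 0.19 V < V_ov = 2.43 V, the device is in the triode region.
I_D = k_n [V_ov · V_DS − ½ V_DS²] = 6.72 × [2.43 × 0.19 − 0.5 × 0.19²] = 2.98 mA.

Triode; I_D = 2.98 mA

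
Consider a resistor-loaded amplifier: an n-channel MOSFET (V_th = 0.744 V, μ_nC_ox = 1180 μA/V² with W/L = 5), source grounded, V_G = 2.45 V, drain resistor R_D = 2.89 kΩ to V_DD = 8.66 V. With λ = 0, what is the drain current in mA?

V_GS = V_G = 2.45 V, so V_ov = 2.45 − 0.744 = 1.71 V.
k_n = μ_nC_ox · (W/L) = 5.9 mA/V².
Assume saturation: I_D = ½ k_n V_ov² = 0.5 × 5.9 × 1.71² = 8.59 mA, giving V_DS = V_DD − I_D R_D = 8.66 − 8.59 × 2.89 = -16.2 V.
But -16.2 V < V_ov = 1.71 V, so the device is actually in triode.
In triode I_D = k_n[V_ov V_DS − ½ V_DS²] and I_D = (V_DD − V_DS)/R_D. Equating: 8.53 V_DS² − 30.09 V_DS + 8.66 = 0, giving V_DS = 0.316 V (the root below V_ov).
I_D = (8.66 − 0.316) / 2.89 = 2.89 mA.

I_D = 2.89 mA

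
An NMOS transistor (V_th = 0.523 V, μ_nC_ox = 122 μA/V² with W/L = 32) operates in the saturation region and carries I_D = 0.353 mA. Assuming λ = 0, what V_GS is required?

k_n = μ_nC_ox · (W/L) = 3.904 mA/V².
In saturation I_D = ½ k_n (V_GS − V_th)², so V_GS − V_th = √(2 I_D / k_n) = √(2 × 0.353 / 3.904) = 0.425 V.
V_GS = 0.523 + 0.425 = 0.948 V.

V_GS = 0.948 V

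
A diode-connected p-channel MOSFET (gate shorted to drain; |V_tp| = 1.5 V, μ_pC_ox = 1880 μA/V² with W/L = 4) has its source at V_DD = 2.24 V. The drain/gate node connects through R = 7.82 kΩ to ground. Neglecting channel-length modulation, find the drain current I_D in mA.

I_D = 0.0764 mA

With gate tied to drain, V_SG = V_SD ≥ V_SG − |V_tp|, so the device is in saturation.
k_p = μ_pC_ox · (W/L) = 7.52 mA/V².
KCL at the drain: ½ k_p (V_SG − |V_tp|)² = (V_DD − V_SG)/R.
Let x = V_SG − 1.5. Then 29.4 x² + x − 0.74 = 0, giving x = 0.143 V (positive root), so V_SG = 1.64 V.
I_D = (V_DD − V_SG)/R = (2.24 − 1.64) / 7.82 = 0.0764 mA.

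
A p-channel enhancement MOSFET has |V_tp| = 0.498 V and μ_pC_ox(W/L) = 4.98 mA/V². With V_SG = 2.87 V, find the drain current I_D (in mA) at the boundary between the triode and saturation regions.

I_D = 14.0 mA

At the boundary V_SD = V_ov = V_SG − |V_tp| = 2.87 − 0.498 = 2.37 V.
I_D = ½ k_p V_ov² = 0.5 × 4.98 × 2.37² = 14 mA.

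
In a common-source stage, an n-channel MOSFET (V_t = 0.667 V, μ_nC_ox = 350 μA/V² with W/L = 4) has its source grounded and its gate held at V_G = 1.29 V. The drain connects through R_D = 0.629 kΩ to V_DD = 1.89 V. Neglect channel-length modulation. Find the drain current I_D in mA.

I_D = 0.272 mA

V_GS = V_G = 1.29 V, so V_ov = 1.29 − 0.667 = 0.623 V.
k_n = μ_nC_ox · (W/L) = 1.4 mA/V².
Assume saturation: I_D = ½ k_n V_ov² = 0.5 × 1.4 × 0.623² = 0.272 mA, giving V_DS = V_DD − I_D R_D = 1.89 − 0.272 × 0.629 = 1.72 V.
V_DS = 1.72 V ≥ V_ov = 0.623 V, confirming saturation.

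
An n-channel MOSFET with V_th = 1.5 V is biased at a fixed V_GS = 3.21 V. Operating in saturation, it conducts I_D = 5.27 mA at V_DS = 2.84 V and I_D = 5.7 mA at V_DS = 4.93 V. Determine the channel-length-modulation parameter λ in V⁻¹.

λ = 0.0439 V⁻¹

With V_GS fixed, I_D ∝ (1 + λ V_DS) in saturation, so I_D2/I_D1 = (1 + λ V_DS2)/(1 + λ V_DS1).
5.7/5.27 = 1.082 = (1 + 4.93 λ)/(1 + 2.84 λ).
Solving: λ (I_D1 V_DS2 − I_D2 V_DS1) = I_D2 − I_D1, so λ = (5.7 − 5.27) / (5.27 × 4.93 − 5.7 × 2.84) = 0.43 / 9.79 = 0.0439 V⁻¹.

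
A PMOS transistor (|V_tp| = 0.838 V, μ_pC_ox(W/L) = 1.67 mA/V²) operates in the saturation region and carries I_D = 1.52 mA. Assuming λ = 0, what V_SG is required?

V_SG = 2.19 V

In saturation I_D = ½ k_p (V_SG − |V_tp|)², so V_SG − |V_tp| = √(2 I_D / k_p) = √(2 × 1.52 / 1.67) = 1.35 V.
V_SG = 0.838 + 1.35 = 2.19 V.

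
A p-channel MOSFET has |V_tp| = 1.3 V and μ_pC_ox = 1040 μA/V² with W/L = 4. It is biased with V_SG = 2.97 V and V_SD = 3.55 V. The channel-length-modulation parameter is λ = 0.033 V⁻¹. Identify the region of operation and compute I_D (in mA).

Saturation; I_D = 6.48 mA

k_p = μ_pC_ox · (W/L) = 4.16 mA/V².
V_ov = V_SG − |V_tp| = 2.97 − 1.3 = 1.67 V.
Since V_SD = 3.55 V ≥ V_ov = 1.67 V, the device is in saturation.
I_D = ½ k_p V_ov² (1 + λ V_SD) = 0.5 × 4.16 × 1.67² × (1 + 0.033 × 3.55) = 6.48 mA.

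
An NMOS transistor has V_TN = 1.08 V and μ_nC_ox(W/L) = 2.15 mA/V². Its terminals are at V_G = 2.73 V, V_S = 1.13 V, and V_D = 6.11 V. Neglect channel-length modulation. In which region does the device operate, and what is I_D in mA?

V_GS = V_G − V_S = 2.73 − 1.13 = 1.6 V; V_DS = V_D − V_S = 6.11 − 1.13 = 4.98 V.
V_ov = V_GS − V_TN = 1.6 − 1.08 = 0.52 V.
Since V_DS = 4.98 V ≥ V_ov = 0.52 V, the device is in saturation.
I_D = ½ k_n V_ov² = 0.5 × 2.15 × 0.52² = 0.291 mA.

Saturation; I_D = 0.291 mA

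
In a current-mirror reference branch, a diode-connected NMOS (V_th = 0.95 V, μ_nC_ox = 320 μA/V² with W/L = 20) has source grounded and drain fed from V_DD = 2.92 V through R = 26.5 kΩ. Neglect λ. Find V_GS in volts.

With gate tied to drain, V_GS = V_DS ≥ V_GS − V_th, so the device is in saturation.
k_n = μ_nC_ox · (W/L) = 6.4 mA/V².
KCL at the drain: ½ k_n (V_GS − V_th)² = (V_DD − V_GS)/R.
Let x = V_GS − 0.95. Then 84.8 x² + x − 1.97 = 0, giving x = 0.147 V (positive root), so V_GS = 1.1 V.
I_D = (V_DD − V_GS)/R = (2.92 − 1.1) / 26.5 = 0.0688 mA.

V_GS = 1.10 V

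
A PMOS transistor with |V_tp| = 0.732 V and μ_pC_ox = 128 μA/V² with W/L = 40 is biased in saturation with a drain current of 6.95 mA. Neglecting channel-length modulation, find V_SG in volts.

k_p = μ_pC_ox · (W/L) = 5.12 mA/V².
In saturation I_D = ½ k_p (V_SG − |V_tp|)², so V_SG − |V_tp| = √(2 I_D / k_p) = √(2 × 6.95 / 5.12) = 1.65 V.
V_SG = 0.732 + 1.65 = 2.38 V.

V_SG = 2.38 V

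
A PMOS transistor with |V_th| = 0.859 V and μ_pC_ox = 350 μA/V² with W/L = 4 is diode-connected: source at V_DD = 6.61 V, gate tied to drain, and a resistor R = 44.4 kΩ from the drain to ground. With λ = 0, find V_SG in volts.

With gate tied to drain, V_SG = V_SD ≥ V_SG − |V_th|, so the device is in saturation.
k_p = μ_pC_ox · (W/L) = 1.4 mA/V².
KCL at the drain: ½ k_p (V_SG − |V_th|)² = (V_DD − V_SG)/R.
Let x = V_SG − 0.859. Then 31.1 x² + x − 5.751 = 0, giving x = 0.414 V (positive root), so V_SG = 1.27 V.
I_D = (V_DD − V_SG)/R = (6.61 − 1.27) / 44.4 = 0.12 mA.

V_SG = 1.27 V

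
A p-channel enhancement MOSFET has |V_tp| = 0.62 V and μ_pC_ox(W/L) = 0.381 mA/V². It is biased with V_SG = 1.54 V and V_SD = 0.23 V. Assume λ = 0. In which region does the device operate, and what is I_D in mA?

Triode; I_D = 0.0705 mA

V_ov = V_SG − |V_tp| = 1.54 − 0.62 = 0.92 V.
Since V_SD = 0.23 V < V_ov = 0.92 V, the device is in the triode region.
I_D = k_p [V_ov · V_SD − ½ V_SD²] = 0.381 × [0.92 × 0.23 − 0.5 × 0.23²] = 0.0705 mA.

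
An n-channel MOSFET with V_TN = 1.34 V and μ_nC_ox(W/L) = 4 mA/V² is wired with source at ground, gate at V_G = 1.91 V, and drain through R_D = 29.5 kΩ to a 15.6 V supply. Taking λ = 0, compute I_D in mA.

V_GS = V_G = 1.91 V, so V_ov = 1.91 − 1.34 = 0.57 V.
Assume saturation: I_D = ½ k_n V_ov² = 0.5 × 4 × 0.57² = 0.65 mA, giving V_DS = V_DD − I_D R_D = 15.6 − 0.65 × 29.5 = -3.57 V.
But -3.57 V < V_ov = 0.57 V, so the device is actually in triode.
In triode I_D = k_n[V_ov V_DS − ½ V_DS²] and I_D = (V_DD − V_DS)/R_D. Equating: 59 V_DS² − 68.26 V_DS + 15.6 = 0, giving V_DS = 0.313 V (the root below V_ov).
I_D = (15.6 − 0.313) / 29.5 = 0.518 mA.

I_D = 0.518 mA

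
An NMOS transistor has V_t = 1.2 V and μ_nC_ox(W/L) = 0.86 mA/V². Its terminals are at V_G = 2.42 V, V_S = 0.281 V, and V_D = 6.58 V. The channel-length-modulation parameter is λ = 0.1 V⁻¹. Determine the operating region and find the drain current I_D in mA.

Saturation; I_D = 0.618 mA

V_GS = V_G − V_S = 2.42 − 0.281 = 2.14 V; V_DS = V_D − V_S = 6.58 − 0.281 = 6.3 V.
V_ov = V_GS − V_t = 2.14 − 1.2 = 0.939 V.
Since V_DS = 6.3 V ≥ V_ov = 0.939 V, the device is in saturation.
I_D = ½ k_n V_ov² (1 + λ V_DS) = 0.5 × 0.86 × 0.939² × (1 + 0.1 × 6.3) = 0.618 mA.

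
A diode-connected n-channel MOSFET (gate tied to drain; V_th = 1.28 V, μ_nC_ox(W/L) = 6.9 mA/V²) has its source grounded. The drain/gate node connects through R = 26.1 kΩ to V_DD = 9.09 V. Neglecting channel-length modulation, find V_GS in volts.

V_GS = 1.57 V

With gate tied to drain, V_GS = V_DS ≥ V_GS − V_th, so the device is in saturation.
KCL at the drain: ½ k_n (V_GS − V_th)² = (V_DD − V_GS)/R.
Let x = V_GS − 1.28. Then 90 x² + x − 7.81 = 0, giving x = 0.289 V (positive root), so V_GS = 1.57 V.
I_D = (V_DD − V_GS)/R = (9.09 − 1.57) / 26.1 = 0.288 mA.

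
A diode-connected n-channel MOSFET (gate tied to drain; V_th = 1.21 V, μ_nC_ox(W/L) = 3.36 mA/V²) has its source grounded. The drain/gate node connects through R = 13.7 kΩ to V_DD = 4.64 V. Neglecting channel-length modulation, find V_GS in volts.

V_GS = 1.57 V

With gate tied to drain, V_GS = V_DS ≥ V_GS − V_th, so the device is in saturation.
KCL at the drain: ½ k_n (V_GS − V_th)² = (V_DD − V_GS)/R.
Let x = V_GS − 1.21. Then 23 x² + x − 3.43 = 0, giving x = 0.365 V (positive root), so V_GS = 1.57 V.
I_D = (V_DD − V_GS)/R = (4.64 − 1.57) / 13.7 = 0.224 mA.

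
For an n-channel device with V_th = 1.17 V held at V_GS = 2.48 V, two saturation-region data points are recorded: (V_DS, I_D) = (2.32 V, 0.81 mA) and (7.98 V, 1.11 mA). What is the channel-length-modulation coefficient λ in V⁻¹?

λ = 0.0771 V⁻¹

With V_GS fixed, I_D ∝ (1 + λ V_DS) in saturation, so I_D2/I_D1 = (1 + λ V_DS2)/(1 + λ V_DS1).
1.11/0.81 = 1.37 = (1 + 7.98 λ)/(1 + 2.32 λ).
Solving: λ (I_D1 V_DS2 − I_D2 V_DS1) = I_D2 − I_D1, so λ = (1.11 − 0.81) / (0.81 × 7.98 − 1.11 × 2.32) = 0.3 / 3.89 = 0.0771 V⁻¹.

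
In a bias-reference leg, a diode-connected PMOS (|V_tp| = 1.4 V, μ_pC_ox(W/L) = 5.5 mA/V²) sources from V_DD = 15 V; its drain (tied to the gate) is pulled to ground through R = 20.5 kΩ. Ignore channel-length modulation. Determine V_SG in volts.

With gate tied to drain, V_SG = V_SD ≥ V_SG − |V_tp|, so the device is in saturation.
KCL at the drain: ½ k_p (V_SG − |V_tp|)² = (V_DD − V_SG)/R.
Let x = V_SG − 1.4. Then 56.4 x² + x − 13.6 = 0, giving x = 0.482 V (positive root), so V_SG = 1.88 V.
I_D = (V_DD − V_SG)/R = (15 − 1.88) / 20.5 = 0.64 mA.

V_SG = 1.88 V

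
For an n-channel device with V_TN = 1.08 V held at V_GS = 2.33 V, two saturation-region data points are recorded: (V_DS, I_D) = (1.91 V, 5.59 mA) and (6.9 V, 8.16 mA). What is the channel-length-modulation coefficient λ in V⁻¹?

With V_GS fixed, I_D ∝ (1 + λ V_DS) in saturation, so I_D2/I_D1 = (1 + λ V_DS2)/(1 + λ V_DS1).
8.16/5.59 = 1.46 = (1 + 6.9 λ)/(1 + 1.91 λ).
Solving: λ (I_D1 V_DS2 − I_D2 V_DS1) = I_D2 − I_D1, so λ = (8.16 − 5.59) / (5.59 × 6.9 − 8.16 × 1.91) = 2.57 / 23 = 0.112 V⁻¹.

λ = 0.112 V⁻¹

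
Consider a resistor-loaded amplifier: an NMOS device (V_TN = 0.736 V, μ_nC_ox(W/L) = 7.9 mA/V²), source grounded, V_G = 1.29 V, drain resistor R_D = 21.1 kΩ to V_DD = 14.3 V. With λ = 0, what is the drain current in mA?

I_D = 0.669 mA

V_GS = V_G = 1.29 V, so V_ov = 1.29 − 0.736 = 0.554 V.
Assume saturation: I_D = ½ k_n V_ov² = 0.5 × 7.9 × 0.554² = 1.21 mA, giving V_DS = V_DD − I_D R_D = 14.3 − 1.21 × 21.1 = -11.3 V.
But -11.3 V < V_ov = 0.554 V, so the device is actually in triode.
In triode I_D = k_n[V_ov V_DS − ½ V_DS²] and I_D = (V_DD − V_DS)/R_D. Equating: 83.3 V_DS² − 93.35 V_DS + 14.3 = 0, giving V_DS = 0.183 V (the root below V_ov).
I_D = (14.3 − 0.183) / 21.1 = 0.669 mA.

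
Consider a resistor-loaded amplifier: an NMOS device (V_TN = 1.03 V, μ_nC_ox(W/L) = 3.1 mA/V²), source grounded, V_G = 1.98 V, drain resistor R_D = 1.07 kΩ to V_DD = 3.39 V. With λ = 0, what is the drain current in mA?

I_D = 1.40 mA

V_GS = V_G = 1.98 V, so V_ov = 1.98 − 1.03 = 0.95 V.
Assume saturation: I_D = ½ k_n V_ov² = 0.5 × 3.1 × 0.95² = 1.4 mA, giving V_DS = V_DD − I_D R_D = 3.39 − 1.4 × 1.07 = 1.89 V.
V_DS = 1.89 V ≥ V_ov = 0.95 V, confirming saturation.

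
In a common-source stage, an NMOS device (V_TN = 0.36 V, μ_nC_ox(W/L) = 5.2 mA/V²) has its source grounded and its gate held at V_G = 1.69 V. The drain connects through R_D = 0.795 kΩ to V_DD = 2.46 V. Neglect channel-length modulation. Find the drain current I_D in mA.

V_GS = V_G = 1.69 V, so V_ov = 1.69 − 0.36 = 1.33 V.
Assume saturation: I_D = ½ k_n V_ov² = 0.5 × 5.2 × 1.33² = 4.6 mA, giving V_DS = V_DD − I_D R_D = 2.46 − 4.6 × 0.795 = -1.2 V.
But -1.2 V < V_ov = 1.33 V, so the device is actually in triode.
In triode I_D = k_n[V_ov V_DS − ½ V_DS²] and I_D = (V_DD − V_DS)/R_D. Equating: 2.07 V_DS² − 6.498 V_DS + 2.46 = 0, giving V_DS = 0.44 V (the root below V_ov).
I_D = (2.46 − 0.44) / 0.795 = 2.54 mA.

I_D = 2.54 mA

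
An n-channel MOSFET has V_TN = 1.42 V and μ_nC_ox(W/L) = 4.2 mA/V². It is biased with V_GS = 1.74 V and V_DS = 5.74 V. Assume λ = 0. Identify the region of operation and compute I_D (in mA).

V_ov = V_GS − V_TN = 1.74 − 1.42 = 0.32 V.
Since V_DS = 5.74 V ≥ V_ov = 0.32 V, the device is in saturation.
I_D = ½ k_n V_ov² = 0.5 × 4.2 × 0.32² = 0.215 mA.

Saturation; I_D = 0.215 mA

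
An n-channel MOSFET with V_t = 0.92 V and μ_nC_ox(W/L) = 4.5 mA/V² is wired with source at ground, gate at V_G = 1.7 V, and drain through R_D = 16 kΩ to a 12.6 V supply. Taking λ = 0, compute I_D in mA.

V_GS = V_G = 1.7 V, so V_ov = 1.7 − 0.92 = 0.78 V.
Assume saturation: I_D = ½ k_n V_ov² = 0.5 × 4.5 × 0.78² = 1.37 mA, giving V_DS = V_DD − I_D R_D = 12.6 − 1.37 × 16 = -9.3 V.
But -9.3 V < V_ov = 0.78 V, so the device is actually in triode.
In triode I_D = k_n[V_ov V_DS − ½ V_DS²] and I_D = (V_DD − V_DS)/R_D. Equating: 36 V_DS² − 57.16 V_DS + 12.6 = 0, giving V_DS = 0.264 V (the root below V_ov).
I_D = (12.6 − 0.264) / 16 = 0.771 mA.

I_D = 0.771 mA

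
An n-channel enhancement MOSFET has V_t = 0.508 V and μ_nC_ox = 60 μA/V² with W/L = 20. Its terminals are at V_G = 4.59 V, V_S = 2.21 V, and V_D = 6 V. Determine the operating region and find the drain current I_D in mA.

V_GS = V_G − V_S = 4.59 − 2.21 = 2.38 V; V_DS = V_D − V_S = 6 − 2.21 = 3.79 V.
k_n = μ_nC_ox · (W/L) = 1.2 mA/V².
V_ov = V_GS − V_t = 2.38 − 0.508 = 1.87 V.
Since V_DS = 3.79 V ≥ V_ov = 1.87 V, the device is in saturation.
I_D = ½ k_n V_ov² = 0.5 × 1.2 × 1.87² = 2.1 mA.

Saturation; I_D = 2.10 mA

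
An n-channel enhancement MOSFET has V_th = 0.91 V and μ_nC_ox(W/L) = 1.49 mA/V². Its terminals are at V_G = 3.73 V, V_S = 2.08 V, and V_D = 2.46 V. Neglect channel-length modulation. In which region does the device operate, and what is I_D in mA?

Triode; I_D = 0.311 mA

V_GS = V_G − V_S = 3.73 − 2.08 = 1.65 V; V_DS = V_D − V_S = 2.46 − 2.08 = 0.38 V.
V_ov = V_GS − V_th = 1.65 − 0.91 = 0.74 V.
Since V_DS = 0.38 V < V_ov = 0.74 V, the device is in the triode region.
I_D = k_n [V_ov · V_DS − ½ V_DS²] = 1.49 × [0.74 × 0.38 − 0.5 × 0.38²] = 0.311 mA.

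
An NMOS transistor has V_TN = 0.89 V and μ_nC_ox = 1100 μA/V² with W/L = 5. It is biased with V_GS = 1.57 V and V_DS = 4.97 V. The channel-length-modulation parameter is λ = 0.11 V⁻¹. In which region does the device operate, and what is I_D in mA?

k_n = μ_nC_ox · (W/L) = 5.5 mA/V².
V_ov = V_GS − V_TN = 1.57 − 0.89 = 0.68 V.
Since V_DS = 4.97 V ≥ V_ov = 0.68 V, the device is in saturation.
I_D = ½ k_n V_ov² (1 + λ V_DS) = 0.5 × 5.5 × 0.68² × (1 + 0.11 × 4.97) = 1.97 mA.

Saturation; I_D = 1.97 mA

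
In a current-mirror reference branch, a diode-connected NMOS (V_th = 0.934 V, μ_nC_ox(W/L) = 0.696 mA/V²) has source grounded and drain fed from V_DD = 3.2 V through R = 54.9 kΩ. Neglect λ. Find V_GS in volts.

With gate tied to drain, V_GS = V_DS ≥ V_GS − V_th, so the device is in saturation.
KCL at the drain: ½ k_n (V_GS − V_th)² = (V_DD − V_GS)/R.
Let x = V_GS − 0.934. Then 19.1 x² + x − 2.266 = 0, giving x = 0.319 V (positive root), so V_GS = 1.25 V.
I_D = (V_DD − V_GS)/R = (3.2 − 1.25) / 54.9 = 0.0355 mA.

V_GS = 1.25 V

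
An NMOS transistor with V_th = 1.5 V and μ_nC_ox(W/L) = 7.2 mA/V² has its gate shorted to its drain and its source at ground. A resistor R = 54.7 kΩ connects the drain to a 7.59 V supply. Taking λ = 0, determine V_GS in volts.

With gate tied to drain, V_GS = V_DS ≥ V_GS − V_th, so the device is in saturation.
KCL at the drain: ½ k_n (V_GS − V_th)² = (V_DD − V_GS)/R.
Let x = V_GS − 1.5. Then 197 x² + x − 6.09 = 0, giving x = 0.173 V (positive root), so V_GS = 1.67 V.
I_D = (V_DD − V_GS)/R = (7.59 − 1.67) / 54.7 = 0.108 mA.

V_GS = 1.67 V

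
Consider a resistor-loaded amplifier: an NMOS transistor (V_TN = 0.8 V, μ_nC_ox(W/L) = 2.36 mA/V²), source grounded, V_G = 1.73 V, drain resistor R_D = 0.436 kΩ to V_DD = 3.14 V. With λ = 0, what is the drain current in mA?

V_GS = V_G = 1.73 V, so V_ov = 1.73 − 0.8 = 0.93 V.
Assume saturation: I_D = ½ k_n V_ov² = 0.5 × 2.36 × 0.93² = 1.02 mA, giving V_DS = V_DD − I_D R_D = 3.14 − 1.02 × 0.436 = 2.7 V.
V_DS = 2.7 V ≥ V_ov = 0.93 V, confirming saturation.

I_D = 1.02 mA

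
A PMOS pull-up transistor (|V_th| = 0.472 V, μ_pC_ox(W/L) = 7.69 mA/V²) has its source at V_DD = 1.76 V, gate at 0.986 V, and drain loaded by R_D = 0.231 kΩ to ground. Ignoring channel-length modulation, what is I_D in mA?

V_SG = V_DD − V_G = 1.76 − 0.986 = 0.774 V, so V_ov = 0.774 − 0.472 = 0.302 V.
Assume saturation: I_D = ½ k_p V_ov² = 0.5 × 7.69 × 0.302² = 0.351 mA, giving V_SD = V_DD − I_D R_D = 1.76 − 0.351 × 0.231 = 1.68 V.
V_SD = 1.68 V ≥ V_ov = 0.302 V, confirming saturation.

I_D = 0.351 mA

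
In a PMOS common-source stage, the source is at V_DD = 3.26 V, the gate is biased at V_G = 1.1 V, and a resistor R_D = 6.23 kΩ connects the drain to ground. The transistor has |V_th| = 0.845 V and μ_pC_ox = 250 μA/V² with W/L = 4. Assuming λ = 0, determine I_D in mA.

V_SG = V_DD − V_G = 3.26 − 1.1 = 2.16 V, so V_ov = 2.16 − 0.845 = 1.31 V.
k_p = μ_pC_ox · (W/L) = 1 mA/V².
Assume saturation: I_D = ½ k_p V_ov² = 0.5 × 1 × 1.31² = 0.865 mA, giving V_SD = V_DD − I_D R_D = 3.26 − 0.865 × 6.23 = -2.13 V.
But -2.13 V < V_ov = 1.31 V, so the device is actually in triode.
In triode I_D = k_p[V_ov V_SD − ½ V_SD²] and I_D = (V_DD − V_SD)/R_D. Equating: 3.12 V_SD² − 9.192 V_SD + 3.26 = 0, giving V_SD = 0.412 V (the root below V_ov).
I_D = (3.26 − 0.412) / 6.23 = 0.457 mA.

I_D = 0.457 mA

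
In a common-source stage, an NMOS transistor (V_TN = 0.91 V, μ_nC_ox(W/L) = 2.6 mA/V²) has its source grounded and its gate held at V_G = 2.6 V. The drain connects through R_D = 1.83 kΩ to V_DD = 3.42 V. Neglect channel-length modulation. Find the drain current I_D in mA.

V_GS = V_G = 2.6 V, so V_ov = 2.6 − 0.91 = 1.69 V.
Assume saturation: I_D = ½ k_n V_ov² = 0.5 × 2.6 × 1.69² = 3.71 mA, giving V_DS = V_DD − I_D R_D = 3.42 − 3.71 × 1.83 = -3.37 V.
But -3.37 V < V_ov = 1.69 V, so the device is actually in triode.
In triode I_D = k_n[V_ov V_DS − ½ V_DS²] and I_D = (V_DD − V_DS)/R_D. Equating: 2.38 V_DS² − 9.041 V_DS + 3.42 = 0, giving V_DS = 0.426 V (the root below V_ov).
I_D = (3.42 − 0.426) / 1.83 = 1.64 mA.

I_D = 1.64 mA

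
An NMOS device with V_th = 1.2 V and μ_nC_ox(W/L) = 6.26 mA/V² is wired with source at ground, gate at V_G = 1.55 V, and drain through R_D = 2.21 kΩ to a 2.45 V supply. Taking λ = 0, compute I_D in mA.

I_D = 0.383 mA

V_GS = V_G = 1.55 V, so V_ov = 1.55 − 1.2 = 0.35 V.
Assume saturation: I_D = ½ k_n V_ov² = 0.5 × 6.26 × 0.35² = 0.383 mA, giving V_DS = V_DD − I_D R_D = 2.45 − 0.383 × 2.21 = 1.6 V.
V_DS = 1.6 V ≥ V_ov = 0.35 V, confirming saturation.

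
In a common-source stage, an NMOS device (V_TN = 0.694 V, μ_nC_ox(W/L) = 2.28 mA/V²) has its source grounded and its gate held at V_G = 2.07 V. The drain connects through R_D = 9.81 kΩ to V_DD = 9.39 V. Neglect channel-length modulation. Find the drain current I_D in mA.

V_GS = V_G = 2.07 V, so V_ov = 2.07 − 0.694 = 1.38 V.
Assume saturation: I_D = ½ k_n V_ov² = 0.5 × 2.28 × 1.38² = 2.16 mA, giving V_DS = V_DD − I_D R_D = 9.39 − 2.16 × 9.81 = -11.8 V.
But -11.8 V < V_ov = 1.38 V, so the device is actually in triode.
In triode I_D = k_n[V_ov V_DS − ½ V_DS²] and I_D = (V_DD − V_DS)/R_D. Equating: 11.2 V_DS² − 31.78 V_DS + 9.39 = 0, giving V_DS = 0.335 V (the root below V_ov).
I_D = (9.39 − 0.335) / 9.81 = 0.923 mA.

I_D = 0.923 mA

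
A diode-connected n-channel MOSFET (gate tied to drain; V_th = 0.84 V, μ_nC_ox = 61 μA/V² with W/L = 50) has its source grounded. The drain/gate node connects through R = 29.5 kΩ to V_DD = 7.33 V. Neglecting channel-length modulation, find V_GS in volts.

With gate tied to drain, V_GS = V_DS ≥ V_GS − V_th, so the device is in saturation.
k_n = μ_nC_ox · (W/L) = 3.05 mA/V².
KCL at the drain: ½ k_n (V_GS − V_th)² = (V_DD − V_GS)/R.
Let x = V_GS − 0.84. Then 45 x² + x − 6.49 = 0, giving x = 0.369 V (positive root), so V_GS = 1.21 V.
I_D = (V_DD − V_GS)/R = (7.33 − 1.21) / 29.5 = 0.207 mA.

V_GS = 1.21 V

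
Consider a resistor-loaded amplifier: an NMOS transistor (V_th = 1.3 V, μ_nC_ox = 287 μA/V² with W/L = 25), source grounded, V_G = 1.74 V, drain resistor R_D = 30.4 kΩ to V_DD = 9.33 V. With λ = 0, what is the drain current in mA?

V_GS = V_G = 1.74 V, so V_ov = 1.74 − 1.3 = 0.44 V.
k_n = μ_nC_ox · (W/L) = 7.175 mA/V².
Assume saturation: I_D = ½ k_n V_ov² = 0.5 × 7.175 × 0.44² = 0.695 mA, giving V_DS = V_DD − I_D R_D = 9.33 − 0.695 × 30.4 = -11.8 V.
But -11.8 V < V_ov = 0.44 V, so the device is actually in triode.
In triode I_D = k_n[V_ov V_DS − ½ V_DS²] and I_D = (V_DD − V_DS)/R_D. Equating: 109 V_DS² − 96.97 V_DS + 9.33 = 0, giving V_DS = 0.11 V (the root below V_ov).
I_D = (9.33 − 0.11) / 30.4 = 0.303 mA.

I_D = 0.303 mA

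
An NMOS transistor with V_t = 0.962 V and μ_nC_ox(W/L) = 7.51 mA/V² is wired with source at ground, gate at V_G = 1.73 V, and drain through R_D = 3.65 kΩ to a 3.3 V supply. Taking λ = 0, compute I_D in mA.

V_GS = V_G = 1.73 V, so V_ov = 1.73 − 0.962 = 0.768 V.
Assume saturation: I_D = ½ k_n V_ov² = 0.5 × 7.51 × 0.768² = 2.21 mA, giving V_DS = V_DD − I_D R_D = 3.3 − 2.21 × 3.65 = -4.78 V.
But -4.78 V < V_ov = 0.768 V, so the device is actually in triode.
In triode I_D = k_n[V_ov V_DS − ½ V_DS²] and I_D = (V_DD − V_DS)/R_D. Equating: 13.7 V_DS² − 22.05 V_DS + 3.3 = 0, giving V_DS = 0.167 V (the root below V_ov).
I_D = (3.3 − 0.167) / 3.65 = 0.858 mA.

I_D = 0.858 mA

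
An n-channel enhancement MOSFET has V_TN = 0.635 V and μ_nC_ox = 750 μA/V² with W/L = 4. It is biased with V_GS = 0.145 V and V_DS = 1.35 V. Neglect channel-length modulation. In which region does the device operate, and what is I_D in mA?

Cutoff; I_D = 0 mA

V_GS = 0.145 V < V_TN = 0.635 V, so the transistor is in cutoff.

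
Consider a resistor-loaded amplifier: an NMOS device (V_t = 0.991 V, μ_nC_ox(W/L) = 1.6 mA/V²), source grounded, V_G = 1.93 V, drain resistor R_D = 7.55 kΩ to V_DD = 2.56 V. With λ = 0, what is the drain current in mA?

I_D = 0.308 mA

V_GS = V_G = 1.93 V, so V_ov = 1.93 − 0.991 = 0.939 V.
Assume saturation: I_D = ½ k_n V_ov² = 0.5 × 1.6 × 0.939² = 0.705 mA, giving V_DS = V_DD − I_D R_D = 2.56 − 0.705 × 7.55 = -2.77 V.
But -2.77 V < V_ov = 0.939 V, so the device is actually in triode.
In triode I_D = k_n[V_ov V_DS − ½ V_DS²] and I_D = (V_DD − V_DS)/R_D. Equating: 6.04 V_DS² − 12.34 V_DS + 2.56 = 0, giving V_DS = 0.234 V (the root below V_ov).
I_D = (2.56 − 0.234) / 7.55 = 0.308 mA.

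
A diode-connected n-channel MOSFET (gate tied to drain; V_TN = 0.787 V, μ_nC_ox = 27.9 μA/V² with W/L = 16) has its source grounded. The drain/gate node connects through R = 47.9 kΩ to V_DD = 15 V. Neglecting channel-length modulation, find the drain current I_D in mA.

With gate tied to drain, V_GS = V_DS ≥ V_GS − V_TN, so the device is in saturation.
k_n = μ_nC_ox · (W/L) = 0.4464 mA/V².
KCL at the drain: ½ k_n (V_GS − V_TN)² = (V_DD − V_GS)/R.
Let x = V_GS − 0.787. Then 10.7 x² + x − 14.21 = 0, giving x = 1.11 V (positive root), so V_GS = 1.89 V.
I_D = (V_DD − V_GS)/R = (15 − 1.89) / 47.9 = 0.274 mA.

I_D = 0.274 mA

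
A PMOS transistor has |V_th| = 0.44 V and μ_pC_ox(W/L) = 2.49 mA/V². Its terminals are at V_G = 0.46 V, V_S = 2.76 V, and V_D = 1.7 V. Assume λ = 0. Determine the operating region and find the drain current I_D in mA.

Triode; I_D = 3.51 mA

V_SG = V_S − V_G = 2.76 − 0.46 = 2.3 V; V_SD = V_S − V_D = 2.76 − 1.7 = 1.06 V.
V_ov = V_SG − |V_th| = 2.3 − 0.44 = 1.86 V.
Since V_SD = 1.06 V < V_ov = 1.86 V, the device is in the triode region.
I_D = k_p [V_ov · V_SD − ½ V_SD²] = 2.49 × [1.86 × 1.06 − 0.5 × 1.06²] = 3.51 mA.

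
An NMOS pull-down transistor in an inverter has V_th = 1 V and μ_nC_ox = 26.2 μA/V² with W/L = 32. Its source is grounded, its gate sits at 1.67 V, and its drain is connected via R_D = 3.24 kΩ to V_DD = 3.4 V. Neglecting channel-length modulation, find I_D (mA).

I_D = 0.188 mA

V_GS = V_G = 1.67 V, so V_ov = 1.67 − 1 = 0.67 V.
k_n = μ_nC_ox · (W/L) = 0.8384 mA/V².
Assume saturation: I_D = ½ k_n V_ov² = 0.5 × 0.8384 × 0.67² = 0.188 mA, giving V_DS = V_DD − I_D R_D = 3.4 − 0.188 × 3.24 = 2.79 V.
V_DS = 2.79 V ≥ V_ov = 0.67 V, confirming saturation.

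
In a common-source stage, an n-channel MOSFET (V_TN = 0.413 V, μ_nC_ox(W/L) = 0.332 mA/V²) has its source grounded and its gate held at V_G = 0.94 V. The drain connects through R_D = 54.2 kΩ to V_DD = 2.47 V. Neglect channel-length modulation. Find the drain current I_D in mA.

I_D = 0.0395 mA

V_GS = V_G = 0.94 V, so V_ov = 0.94 − 0.413 = 0.527 V.
Assume saturation: I_D = ½ k_n V_ov² = 0.5 × 0.332 × 0.527² = 0.0461 mA, giving V_DS = V_DD − I_D R_D = 2.47 − 0.0461 × 54.2 = -0.0288 V.
But -0.0288 V < V_ov = 0.527 V, so the device is actually in triode.
In triode I_D = k_n[V_ov V_DS − ½ V_DS²] and I_D = (V_DD − V_DS)/R_D. Equating: 9 V_DS² − 10.48 V_DS + 2.47 = 0, giving V_DS = 0.328 V (the root below V_ov).
I_D = (2.47 − 0.328) / 54.2 = 0.0395 mA.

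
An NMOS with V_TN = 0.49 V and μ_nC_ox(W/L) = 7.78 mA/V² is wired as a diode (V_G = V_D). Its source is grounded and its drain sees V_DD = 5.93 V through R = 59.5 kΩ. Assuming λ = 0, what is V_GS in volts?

With gate tied to drain, V_GS = V_DS ≥ V_GS − V_TN, so the device is in saturation.
KCL at the drain: ½ k_n (V_GS − V_TN)² = (V_DD − V_GS)/R.
Let x = V_GS − 0.49. Then 231 x² + x − 5.44 = 0, giving x = 0.151 V (positive root), so V_GS = 0.641 V.
I_D = (V_DD − V_GS)/R = (5.93 − 0.641) / 59.5 = 0.0889 mA.

V_GS = 0.641 V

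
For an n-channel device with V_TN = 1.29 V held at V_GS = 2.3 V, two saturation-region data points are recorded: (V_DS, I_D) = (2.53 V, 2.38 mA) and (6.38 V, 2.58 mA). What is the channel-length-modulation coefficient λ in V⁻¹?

With V_GS fixed, I_D ∝ (1 + λ V_DS) in saturation, so I_D2/I_D1 = (1 + λ V_DS2)/(1 + λ V_DS1).
2.58/2.38 = 1.084 = (1 + 6.38 λ)/(1 + 2.53 λ).
Solving: λ (I_D1 V_DS2 − I_D2 V_DS1) = I_D2 − I_D1, so λ = (2.58 − 2.38) / (2.38 × 6.38 − 2.58 × 2.53) = 0.2 / 8.66 = 0.0231 V⁻¹.

λ = 0.0231 V⁻¹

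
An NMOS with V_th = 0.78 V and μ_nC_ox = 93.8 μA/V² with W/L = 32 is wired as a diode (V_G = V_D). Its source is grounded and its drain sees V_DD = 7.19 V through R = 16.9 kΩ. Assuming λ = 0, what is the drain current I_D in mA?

I_D = 0.351 mA

With gate tied to drain, V_GS = V_DS ≥ V_GS − V_th, so the device is in saturation.
k_n = μ_nC_ox · (W/L) = 3.002 mA/V².
KCL at the drain: ½ k_n (V_GS − V_th)² = (V_DD − V_GS)/R.
Let x = V_GS − 0.78. Then 25.4 x² + x − 6.41 = 0, giving x = 0.483 V (positive root), so V_GS = 1.26 V.
I_D = (V_DD − V_GS)/R = (7.19 − 1.26) / 16.9 = 0.351 mA.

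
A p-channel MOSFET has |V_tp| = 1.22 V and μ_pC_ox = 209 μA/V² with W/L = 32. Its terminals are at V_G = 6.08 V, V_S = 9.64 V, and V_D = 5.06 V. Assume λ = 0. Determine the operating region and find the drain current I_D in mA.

V_SG = V_S − V_G = 9.64 − 6.08 = 3.56 V; V_SD = V_S − V_D = 9.64 − 5.06 = 4.58 V.
k_p = μ_pC_ox · (W/L) = 6.688 mA/V².
V_ov = V_SG − |V_tp| = 3.56 − 1.22 = 2.34 V.
Since V_SD = 4.58 V ≥ V_ov = 2.34 V, the device is in saturation.
I_D = ½ k_p V_ov² = 0.5 × 6.688 × 2.34² = 18.3 mA.

Saturation; I_D = 18.3 mA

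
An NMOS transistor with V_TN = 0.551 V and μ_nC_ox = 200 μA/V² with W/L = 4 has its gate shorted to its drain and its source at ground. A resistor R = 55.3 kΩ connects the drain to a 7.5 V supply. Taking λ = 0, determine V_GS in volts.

With gate tied to drain, V_GS = V_DS ≥ V_GS − V_TN, so the device is in saturation.
k_n = μ_nC_ox · (W/L) = 0.8 mA/V².
KCL at the drain: ½ k_n (V_GS − V_TN)² = (V_DD − V_GS)/R.
Let x = V_GS − 0.551. Then 22.1 x² + x − 6.949 = 0, giving x = 0.538 V (positive root), so V_GS = 1.09 V.
I_D = (V_DD − V_GS)/R = (7.5 − 1.09) / 55.3 = 0.116 mA.

V_GS = 1.09 V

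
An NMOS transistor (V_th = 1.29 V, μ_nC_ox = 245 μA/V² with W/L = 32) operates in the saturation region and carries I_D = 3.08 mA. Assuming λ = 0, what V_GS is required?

V_GS = 2.18 V

k_n = μ_nC_ox · (W/L) = 7.84 mA/V².
In saturation I_D = ½ k_n (V_GS − V_th)², so V_GS − V_th = √(2 I_D / k_n) = √(2 × 3.08 / 7.84) = 0.886 V.
V_GS = 1.29 + 0.886 = 2.18 V.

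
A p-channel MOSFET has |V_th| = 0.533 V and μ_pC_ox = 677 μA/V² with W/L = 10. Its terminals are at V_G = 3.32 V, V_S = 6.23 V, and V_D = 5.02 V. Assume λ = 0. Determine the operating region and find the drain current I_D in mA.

Triode; I_D = 14.5 mA

V_SG = V_S − V_G = 6.23 − 3.32 = 2.91 V; V_SD = V_S − V_D = 6.23 − 5.02 = 1.21 V.
k_p = μ_pC_ox · (W/L) = 6.77 mA/V².
V_ov = V_SG − |V_th| = 2.91 − 0.533 = 2.38 V.
Since V_SD = 1.21 V < V_ov = 2.38 V, the device is in the triode region.
I_D = k_p [V_ov · V_SD − ½ V_SD²] = 6.77 × [2.38 × 1.21 − 0.5 × 1.21²] = 14.5 mA.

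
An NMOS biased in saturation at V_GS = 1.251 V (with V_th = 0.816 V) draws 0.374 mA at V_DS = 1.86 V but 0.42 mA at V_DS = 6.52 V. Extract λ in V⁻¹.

λ = 0.0278 V⁻¹

With V_GS fixed, I_D ∝ (1 + λ V_DS) in saturation, so I_D2/I_D1 = (1 + λ V_DS2)/(1 + λ V_DS1).
0.42/0.374 = 1.123 = (1 + 6.52 λ)/(1 + 1.86 λ).
Solving: λ (I_D1 V_DS2 − I_D2 V_DS1) = I_D2 − I_D1, so λ = (0.42 − 0.374) / (0.374 × 6.52 − 0.42 × 1.86) = 0.046 / 1.66 = 0.0278 V⁻¹.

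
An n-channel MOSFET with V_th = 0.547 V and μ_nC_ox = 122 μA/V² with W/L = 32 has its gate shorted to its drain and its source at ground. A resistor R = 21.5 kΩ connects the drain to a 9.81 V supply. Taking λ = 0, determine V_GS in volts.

V_GS = 1.01 V

With gate tied to drain, V_GS = V_DS ≥ V_GS − V_th, so the device is in saturation.
k_n = μ_nC_ox · (W/L) = 3.904 mA/V².
KCL at the drain: ½ k_n (V_GS − V_th)² = (V_DD − V_GS)/R.
Let x = V_GS − 0.547. Then 42 x² + x − 9.263 = 0, giving x = 0.458 V (positive root), so V_GS = 1.01 V.
I_D = (V_DD − V_GS)/R = (9.81 − 1.01) / 21.5 = 0.41 mA.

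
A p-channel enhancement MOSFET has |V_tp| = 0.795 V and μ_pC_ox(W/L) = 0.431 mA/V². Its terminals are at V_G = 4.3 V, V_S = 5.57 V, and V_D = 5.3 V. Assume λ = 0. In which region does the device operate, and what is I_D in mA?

V_SG = V_S − V_G = 5.57 − 4.3 = 1.27 V; V_SD = V_S − V_D = 5.57 − 5.3 = 0.27 V.
V_ov = V_SG − |V_tp| = 1.27 − 0.795 = 0.475 V.
Since V_SD = 0.27 V < V_ov = 0.475 V, the device is in the triode region.
I_D = k_p [V_ov · V_SD − ½ V_SD²] = 0.431 × [0.475 × 0.27 − 0.5 × 0.27²] = 0.0396 mA.

Triode; I_D = 0.0396 mA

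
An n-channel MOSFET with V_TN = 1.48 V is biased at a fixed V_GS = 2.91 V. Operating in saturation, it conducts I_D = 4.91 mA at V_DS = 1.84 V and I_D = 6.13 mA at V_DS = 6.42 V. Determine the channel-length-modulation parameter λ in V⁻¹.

With V_GS fixed, I_D ∝ (1 + λ V_DS) in saturation, so I_D2/I_D1 = (1 + λ V_DS2)/(1 + λ V_DS1).
6.13/4.91 = 1.248 = (1 + 6.42 λ)/(1 + 1.84 λ).
Solving: λ (I_D1 V_DS2 − I_D2 V_DS1) = I_D2 − I_D1, so λ = (6.13 − 4.91) / (4.91 × 6.42 − 6.13 × 1.84) = 1.22 / 20.2 = 0.0603 V⁻¹.

λ = 0.0603 V⁻¹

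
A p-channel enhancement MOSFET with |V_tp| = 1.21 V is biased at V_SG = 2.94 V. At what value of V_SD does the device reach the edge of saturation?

The boundary between triode and saturation is V_SD = V_SG − |V_tp| = V_ov.
V_ov = 2.94 − 1.21 = 1.73 V.

V_SD,sat = 1.73 V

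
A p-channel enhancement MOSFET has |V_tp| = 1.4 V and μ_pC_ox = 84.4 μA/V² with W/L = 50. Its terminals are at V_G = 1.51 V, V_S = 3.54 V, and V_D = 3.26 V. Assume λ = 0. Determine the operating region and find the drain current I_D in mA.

V_SG = V_S − V_G = 3.54 − 1.51 = 2.03 V; V_SD = V_S − V_D = 3.54 − 3.26 = 0.28 V.
k_p = μ_pC_ox · (W/L) = 4.22 mA/V².
V_ov = V_SG − |V_tp| = 2.03 − 1.4 = 0.63 V.
Since V_SD = 0.28 V < V_ov = 0.63 V, the device is in the triode region.
I_D = k_p [V_ov · V_SD − ½ V_SD²] = 4.22 × [0.63 × 0.28 − 0.5 × 0.28²] = 0.579 mA.

Triode; I_D = 0.579 mA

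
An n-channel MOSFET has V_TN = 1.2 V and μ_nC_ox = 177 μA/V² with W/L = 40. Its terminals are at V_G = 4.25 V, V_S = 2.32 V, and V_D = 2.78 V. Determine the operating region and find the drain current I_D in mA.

V_GS = V_G − V_S = 4.25 − 2.32 = 1.93 V; V_DS = V_D − V_S = 2.78 − 2.32 = 0.46 V.
k_n = μ_nC_ox · (W/L) = 7.08 mA/V².
V_ov = V_GS − V_TN = 1.93 − 1.2 = 0.73 V.
Since V_DS = 0.46 V < V_ov = 0.73 V, the device is in the triode region.
I_D = k_n [V_ov · V_DS − ½ V_DS²] = 7.08 × [0.73 × 0.46 − 0.5 × 0.46²] = 1.63 mA.

Triode; I_D = 1.63 mA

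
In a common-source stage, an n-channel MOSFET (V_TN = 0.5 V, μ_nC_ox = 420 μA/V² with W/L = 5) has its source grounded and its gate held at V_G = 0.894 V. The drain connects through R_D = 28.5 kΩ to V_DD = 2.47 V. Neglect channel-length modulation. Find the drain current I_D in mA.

I_D = 0.0826 mA

V_GS = V_G = 0.894 V, so V_ov = 0.894 − 0.5 = 0.394 V.
k_n = μ_nC_ox · (W/L) = 2.1 mA/V².
Assume saturation: I_D = ½ k_n V_ov² = 0.5 × 2.1 × 0.394² = 0.163 mA, giving V_DS = V_DD − I_D R_D = 2.47 − 0.163 × 28.5 = -2.18 V.
But -2.18 V < V_ov = 0.394 V, so the device is actually in triode.
In triode I_D = k_n[V_ov V_DS − ½ V_DS²] and I_D = (V_DD − V_DS)/R_D. Equating: 29.9 V_DS² − 24.58 V_DS + 2.47 = 0, giving V_DS = 0.117 V (the root below V_ov).
I_D = (2.47 − 0.117) / 28.5 = 0.0826 mA.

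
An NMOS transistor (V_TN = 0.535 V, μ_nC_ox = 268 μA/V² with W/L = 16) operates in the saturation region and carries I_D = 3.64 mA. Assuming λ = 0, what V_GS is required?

V_GS = 1.84 V

k_n = μ_nC_ox · (W/L) = 4.288 mA/V².
In saturation I_D = ½ k_n (V_GS − V_TN)², so V_GS − V_TN = √(2 I_D / k_n) = √(2 × 3.64 / 4.288) = 1.3 V.
V_GS = 0.535 + 1.3 = 1.84 V.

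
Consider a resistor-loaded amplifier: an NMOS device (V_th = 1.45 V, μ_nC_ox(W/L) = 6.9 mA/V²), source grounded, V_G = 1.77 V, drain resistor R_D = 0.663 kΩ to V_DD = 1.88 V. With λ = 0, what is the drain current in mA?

I_D = 0.353 mA

V_GS = V_G = 1.77 V, so V_ov = 1.77 − 1.45 = 0.32 V.
Assume saturation: I_D = ½ k_n V_ov² = 0.5 × 6.9 × 0.32² = 0.353 mA, giving V_DS = V_DD − I_D R_D = 1.88 − 0.353 × 0.663 = 1.65 V.
V_DS = 1.65 V ≥ V_ov = 0.32 V, confirming saturation.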